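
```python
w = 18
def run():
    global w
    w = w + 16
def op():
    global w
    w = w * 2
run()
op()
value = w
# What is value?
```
68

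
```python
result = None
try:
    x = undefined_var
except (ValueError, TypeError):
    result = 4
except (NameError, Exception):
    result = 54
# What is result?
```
54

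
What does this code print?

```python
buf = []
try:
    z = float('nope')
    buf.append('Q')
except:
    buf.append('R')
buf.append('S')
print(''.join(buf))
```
RS

Exception raised in try, caught by bare except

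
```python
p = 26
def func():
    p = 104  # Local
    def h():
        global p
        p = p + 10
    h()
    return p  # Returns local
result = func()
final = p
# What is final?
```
36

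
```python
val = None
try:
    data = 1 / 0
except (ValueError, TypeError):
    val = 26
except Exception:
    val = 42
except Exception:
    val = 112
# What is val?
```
42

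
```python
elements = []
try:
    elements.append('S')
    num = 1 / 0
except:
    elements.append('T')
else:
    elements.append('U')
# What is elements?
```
['S', 'T']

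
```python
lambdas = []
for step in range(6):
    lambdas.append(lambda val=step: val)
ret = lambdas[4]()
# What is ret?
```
4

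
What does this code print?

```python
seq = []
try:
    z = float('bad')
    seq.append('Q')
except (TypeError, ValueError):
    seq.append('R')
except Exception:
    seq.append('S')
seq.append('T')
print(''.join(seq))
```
RT

ValueError matches tuple containing it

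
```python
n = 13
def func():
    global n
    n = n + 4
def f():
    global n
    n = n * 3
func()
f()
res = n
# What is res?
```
51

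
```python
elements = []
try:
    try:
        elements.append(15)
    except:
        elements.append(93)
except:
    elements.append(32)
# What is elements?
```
[15]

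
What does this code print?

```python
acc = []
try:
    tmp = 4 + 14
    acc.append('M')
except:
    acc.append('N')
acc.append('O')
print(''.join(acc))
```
MO

No exception, try block completes normally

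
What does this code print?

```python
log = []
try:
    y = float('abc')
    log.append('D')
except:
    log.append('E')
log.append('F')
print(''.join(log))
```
EF

Exception raised in try, caught by bare except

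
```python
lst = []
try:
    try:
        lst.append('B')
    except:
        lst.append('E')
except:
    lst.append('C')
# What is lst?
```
['B']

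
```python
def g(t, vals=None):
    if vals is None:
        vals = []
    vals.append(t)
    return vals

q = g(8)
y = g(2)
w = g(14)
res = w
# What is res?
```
[14]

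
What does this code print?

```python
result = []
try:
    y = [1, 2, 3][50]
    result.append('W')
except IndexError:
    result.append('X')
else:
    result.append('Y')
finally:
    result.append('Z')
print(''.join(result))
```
XZ

Exception: except runs, else skipped, finally runs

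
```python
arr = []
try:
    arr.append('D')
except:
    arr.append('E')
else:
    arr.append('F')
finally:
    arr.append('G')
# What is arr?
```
['D', 'F', 'G']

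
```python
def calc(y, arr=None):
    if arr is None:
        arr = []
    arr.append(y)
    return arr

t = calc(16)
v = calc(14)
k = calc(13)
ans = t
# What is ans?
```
[16]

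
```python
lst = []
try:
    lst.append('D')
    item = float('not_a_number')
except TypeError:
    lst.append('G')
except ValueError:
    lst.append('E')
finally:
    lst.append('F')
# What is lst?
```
['D', 'E', 'F']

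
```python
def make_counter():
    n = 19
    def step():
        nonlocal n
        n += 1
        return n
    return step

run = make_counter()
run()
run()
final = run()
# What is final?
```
22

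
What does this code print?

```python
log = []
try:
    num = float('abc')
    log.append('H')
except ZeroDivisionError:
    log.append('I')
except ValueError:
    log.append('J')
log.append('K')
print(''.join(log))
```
JK

ValueError is caught by its specific handler, not ZeroDivisionError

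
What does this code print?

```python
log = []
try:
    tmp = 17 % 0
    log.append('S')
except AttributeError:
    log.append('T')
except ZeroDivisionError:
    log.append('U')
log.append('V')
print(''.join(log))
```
UV

ZeroDivisionError is caught by its specific handler, not AttributeError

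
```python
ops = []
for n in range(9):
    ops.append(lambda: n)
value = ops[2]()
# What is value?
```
8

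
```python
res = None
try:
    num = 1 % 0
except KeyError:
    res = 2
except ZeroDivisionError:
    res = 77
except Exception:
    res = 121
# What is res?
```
77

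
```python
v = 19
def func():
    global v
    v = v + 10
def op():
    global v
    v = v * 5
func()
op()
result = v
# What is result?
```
145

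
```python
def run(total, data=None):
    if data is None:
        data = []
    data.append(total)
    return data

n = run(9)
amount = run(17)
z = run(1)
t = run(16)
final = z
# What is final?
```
[1]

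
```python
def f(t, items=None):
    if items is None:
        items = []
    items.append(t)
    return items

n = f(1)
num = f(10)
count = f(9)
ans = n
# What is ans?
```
[1]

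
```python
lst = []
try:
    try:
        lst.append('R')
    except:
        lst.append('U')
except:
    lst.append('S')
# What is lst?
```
['R']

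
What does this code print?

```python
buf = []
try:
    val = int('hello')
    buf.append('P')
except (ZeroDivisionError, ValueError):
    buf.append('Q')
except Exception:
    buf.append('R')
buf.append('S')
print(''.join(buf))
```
QS

ValueError matches tuple containing it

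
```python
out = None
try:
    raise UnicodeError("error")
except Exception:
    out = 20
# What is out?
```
20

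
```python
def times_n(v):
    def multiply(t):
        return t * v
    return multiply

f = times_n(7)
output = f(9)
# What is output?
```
63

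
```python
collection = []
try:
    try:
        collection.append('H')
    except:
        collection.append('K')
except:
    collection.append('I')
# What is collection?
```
['H']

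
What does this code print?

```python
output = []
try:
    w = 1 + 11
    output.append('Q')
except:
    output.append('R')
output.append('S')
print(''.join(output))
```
QS

No exception, try block completes normally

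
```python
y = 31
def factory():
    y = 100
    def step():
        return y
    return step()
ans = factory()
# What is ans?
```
100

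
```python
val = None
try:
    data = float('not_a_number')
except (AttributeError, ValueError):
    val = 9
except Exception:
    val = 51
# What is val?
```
9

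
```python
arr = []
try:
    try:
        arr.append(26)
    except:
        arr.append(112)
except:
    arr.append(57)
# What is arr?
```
[26]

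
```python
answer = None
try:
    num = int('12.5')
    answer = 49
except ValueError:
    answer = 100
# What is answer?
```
100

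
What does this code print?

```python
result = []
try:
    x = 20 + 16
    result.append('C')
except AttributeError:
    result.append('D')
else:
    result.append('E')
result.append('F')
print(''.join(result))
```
CEF

else block runs when no exception occurs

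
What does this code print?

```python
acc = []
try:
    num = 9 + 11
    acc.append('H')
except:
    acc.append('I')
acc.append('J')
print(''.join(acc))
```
HJ

No exception, try block completes normally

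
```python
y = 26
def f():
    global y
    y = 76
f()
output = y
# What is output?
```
76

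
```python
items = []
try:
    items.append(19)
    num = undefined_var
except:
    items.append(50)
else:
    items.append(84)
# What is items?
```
[19, 50]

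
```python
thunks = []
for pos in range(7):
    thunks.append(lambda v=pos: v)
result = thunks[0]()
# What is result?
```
0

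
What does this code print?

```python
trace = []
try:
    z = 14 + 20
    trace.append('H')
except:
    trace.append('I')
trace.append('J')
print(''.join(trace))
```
HJ

No exception, try block completes normally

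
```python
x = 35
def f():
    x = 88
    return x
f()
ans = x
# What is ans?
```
35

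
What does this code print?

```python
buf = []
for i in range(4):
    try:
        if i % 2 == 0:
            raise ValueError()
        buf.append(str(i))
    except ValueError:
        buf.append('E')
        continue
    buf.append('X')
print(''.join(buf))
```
E1XE3X

continue in except skips rest of loop body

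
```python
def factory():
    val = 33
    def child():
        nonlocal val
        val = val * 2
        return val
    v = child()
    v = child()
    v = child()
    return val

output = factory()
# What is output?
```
264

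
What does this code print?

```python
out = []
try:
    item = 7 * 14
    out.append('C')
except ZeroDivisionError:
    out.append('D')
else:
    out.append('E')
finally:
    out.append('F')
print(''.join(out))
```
CEF

else runs before finally when no exception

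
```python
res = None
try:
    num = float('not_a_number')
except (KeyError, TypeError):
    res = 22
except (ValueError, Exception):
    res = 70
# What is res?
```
70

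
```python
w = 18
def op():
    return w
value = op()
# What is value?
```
18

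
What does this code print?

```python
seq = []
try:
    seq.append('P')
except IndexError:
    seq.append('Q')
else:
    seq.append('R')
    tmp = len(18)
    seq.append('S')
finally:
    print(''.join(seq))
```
PR

Try succeeds, else appends 'R', TypeError in else is uncaught, finally prints before exception propagates ('S' never appended)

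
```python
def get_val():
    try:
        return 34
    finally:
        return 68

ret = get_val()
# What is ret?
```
68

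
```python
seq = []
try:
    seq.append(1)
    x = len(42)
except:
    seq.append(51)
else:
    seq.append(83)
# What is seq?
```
[1, 51]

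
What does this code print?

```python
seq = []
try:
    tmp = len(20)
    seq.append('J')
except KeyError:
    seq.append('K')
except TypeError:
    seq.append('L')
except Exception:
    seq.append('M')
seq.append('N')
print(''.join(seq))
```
LN

TypeError matches before generic Exception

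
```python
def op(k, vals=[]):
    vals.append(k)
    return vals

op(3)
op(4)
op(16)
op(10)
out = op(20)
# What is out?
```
[3, 4, 16, 10, 20]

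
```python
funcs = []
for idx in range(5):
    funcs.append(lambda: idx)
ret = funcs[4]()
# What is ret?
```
4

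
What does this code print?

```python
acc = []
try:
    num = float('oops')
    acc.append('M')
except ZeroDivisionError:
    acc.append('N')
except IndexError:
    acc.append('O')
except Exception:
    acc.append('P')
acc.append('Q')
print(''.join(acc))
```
PQ

ValueError not specifically caught, falls to Exception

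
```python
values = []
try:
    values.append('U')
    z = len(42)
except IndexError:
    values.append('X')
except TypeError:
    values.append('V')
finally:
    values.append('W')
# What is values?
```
['U', 'V', 'W']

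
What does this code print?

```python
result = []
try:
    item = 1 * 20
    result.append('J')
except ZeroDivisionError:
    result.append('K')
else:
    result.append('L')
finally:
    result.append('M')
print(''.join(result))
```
JLM

else runs before finally when no exception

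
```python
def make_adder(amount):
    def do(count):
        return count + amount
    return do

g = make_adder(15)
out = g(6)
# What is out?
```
21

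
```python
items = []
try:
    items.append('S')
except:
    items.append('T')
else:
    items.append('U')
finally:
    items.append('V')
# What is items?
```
['S', 'U', 'V']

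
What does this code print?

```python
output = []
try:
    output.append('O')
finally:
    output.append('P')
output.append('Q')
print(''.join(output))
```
OPQ

try/finally without except, no exception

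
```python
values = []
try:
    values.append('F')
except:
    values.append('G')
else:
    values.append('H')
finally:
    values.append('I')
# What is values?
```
['F', 'H', 'I']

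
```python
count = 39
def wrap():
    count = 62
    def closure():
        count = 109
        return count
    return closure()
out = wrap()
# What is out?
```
109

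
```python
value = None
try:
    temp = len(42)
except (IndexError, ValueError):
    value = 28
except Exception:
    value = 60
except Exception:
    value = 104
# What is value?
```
60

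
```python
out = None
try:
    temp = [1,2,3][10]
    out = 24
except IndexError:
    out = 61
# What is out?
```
61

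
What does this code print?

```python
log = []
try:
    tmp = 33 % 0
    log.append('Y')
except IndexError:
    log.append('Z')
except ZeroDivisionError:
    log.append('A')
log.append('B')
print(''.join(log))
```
AB

ZeroDivisionError is caught by its specific handler, not IndexError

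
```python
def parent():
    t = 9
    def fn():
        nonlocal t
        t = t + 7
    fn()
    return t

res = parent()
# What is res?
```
16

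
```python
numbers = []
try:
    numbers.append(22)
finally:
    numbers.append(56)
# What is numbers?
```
[22, 56]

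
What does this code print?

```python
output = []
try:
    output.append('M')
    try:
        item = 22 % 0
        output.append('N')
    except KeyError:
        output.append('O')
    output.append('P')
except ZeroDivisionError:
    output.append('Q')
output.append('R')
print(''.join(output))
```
MQR

Inner handler doesn't match, propagates to outer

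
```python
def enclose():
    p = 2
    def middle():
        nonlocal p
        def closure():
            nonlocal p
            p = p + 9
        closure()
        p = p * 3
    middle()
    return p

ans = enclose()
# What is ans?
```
33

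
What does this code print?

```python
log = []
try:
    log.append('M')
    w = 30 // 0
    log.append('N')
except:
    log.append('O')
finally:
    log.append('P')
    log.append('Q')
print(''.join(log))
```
MOPQ

Code before exception runs, then except, then all of finally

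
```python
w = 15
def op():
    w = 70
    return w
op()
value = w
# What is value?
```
15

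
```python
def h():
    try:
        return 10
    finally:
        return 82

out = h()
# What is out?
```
82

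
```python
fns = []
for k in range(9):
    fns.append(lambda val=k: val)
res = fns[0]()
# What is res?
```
0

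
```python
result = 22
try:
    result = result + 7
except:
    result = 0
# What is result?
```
29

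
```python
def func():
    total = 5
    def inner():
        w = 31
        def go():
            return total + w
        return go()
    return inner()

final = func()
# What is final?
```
36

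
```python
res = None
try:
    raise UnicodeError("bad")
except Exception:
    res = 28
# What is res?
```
28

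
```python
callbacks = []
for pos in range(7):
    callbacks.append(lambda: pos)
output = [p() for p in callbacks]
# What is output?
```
[6, 6, 6, 6, 6, 6, 6]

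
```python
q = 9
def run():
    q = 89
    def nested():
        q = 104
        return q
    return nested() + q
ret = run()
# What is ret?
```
193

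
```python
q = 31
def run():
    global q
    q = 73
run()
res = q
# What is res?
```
73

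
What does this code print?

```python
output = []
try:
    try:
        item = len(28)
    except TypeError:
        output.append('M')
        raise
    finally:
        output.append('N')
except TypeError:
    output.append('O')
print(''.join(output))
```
MNO

finally runs before re-raised exception propagates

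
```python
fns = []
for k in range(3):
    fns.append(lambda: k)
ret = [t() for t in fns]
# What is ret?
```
[2, 2, 2]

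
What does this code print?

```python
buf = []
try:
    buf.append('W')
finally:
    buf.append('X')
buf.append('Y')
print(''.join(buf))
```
WXY

try/finally without except, no exception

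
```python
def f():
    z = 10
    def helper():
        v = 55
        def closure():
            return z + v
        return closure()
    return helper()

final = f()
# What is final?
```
65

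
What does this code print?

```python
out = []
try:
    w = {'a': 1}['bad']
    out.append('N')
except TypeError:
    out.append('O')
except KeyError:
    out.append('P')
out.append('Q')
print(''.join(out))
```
PQ

KeyError is caught by its specific handler, not TypeError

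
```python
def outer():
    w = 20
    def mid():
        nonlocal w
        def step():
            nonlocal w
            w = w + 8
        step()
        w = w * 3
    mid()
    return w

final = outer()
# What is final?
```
84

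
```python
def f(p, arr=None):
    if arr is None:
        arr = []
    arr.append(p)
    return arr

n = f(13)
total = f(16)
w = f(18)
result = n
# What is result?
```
[13]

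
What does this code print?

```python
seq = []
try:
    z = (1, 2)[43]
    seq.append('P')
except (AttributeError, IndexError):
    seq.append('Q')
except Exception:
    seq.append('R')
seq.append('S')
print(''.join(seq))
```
QS

IndexError matches tuple containing it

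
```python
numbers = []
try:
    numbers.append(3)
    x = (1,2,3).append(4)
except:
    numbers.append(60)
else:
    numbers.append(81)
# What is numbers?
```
[3, 60]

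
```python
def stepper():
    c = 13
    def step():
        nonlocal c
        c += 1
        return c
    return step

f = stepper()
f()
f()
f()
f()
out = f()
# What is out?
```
18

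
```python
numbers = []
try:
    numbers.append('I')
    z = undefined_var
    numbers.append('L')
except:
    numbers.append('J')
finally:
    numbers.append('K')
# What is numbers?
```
['I', 'J', 'K']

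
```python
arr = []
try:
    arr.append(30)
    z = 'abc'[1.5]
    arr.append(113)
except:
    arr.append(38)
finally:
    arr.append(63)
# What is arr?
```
[30, 38, 63]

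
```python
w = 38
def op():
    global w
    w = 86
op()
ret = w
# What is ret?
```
86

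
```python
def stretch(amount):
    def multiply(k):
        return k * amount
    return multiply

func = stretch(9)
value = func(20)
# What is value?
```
180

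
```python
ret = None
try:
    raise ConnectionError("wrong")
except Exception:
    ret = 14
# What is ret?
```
14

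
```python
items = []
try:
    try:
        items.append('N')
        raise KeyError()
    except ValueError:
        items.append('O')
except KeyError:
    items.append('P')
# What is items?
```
['N', 'P']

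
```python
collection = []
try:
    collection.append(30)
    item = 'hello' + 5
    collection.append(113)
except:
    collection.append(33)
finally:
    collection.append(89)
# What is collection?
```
[30, 33, 89]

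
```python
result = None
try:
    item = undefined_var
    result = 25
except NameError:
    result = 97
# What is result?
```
97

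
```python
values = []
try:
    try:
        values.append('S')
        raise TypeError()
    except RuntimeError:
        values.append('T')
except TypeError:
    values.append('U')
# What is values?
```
['S', 'U']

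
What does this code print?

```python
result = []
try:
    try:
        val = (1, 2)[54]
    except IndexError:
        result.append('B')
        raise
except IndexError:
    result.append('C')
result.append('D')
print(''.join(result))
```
BCD

raise without argument re-raises current exception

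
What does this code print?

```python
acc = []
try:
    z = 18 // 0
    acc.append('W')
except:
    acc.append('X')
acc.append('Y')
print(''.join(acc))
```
XY

Exception raised in try, caught by bare except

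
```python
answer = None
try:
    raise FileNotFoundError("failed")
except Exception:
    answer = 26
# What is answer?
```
26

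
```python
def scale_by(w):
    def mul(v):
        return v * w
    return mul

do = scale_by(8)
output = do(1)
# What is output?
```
8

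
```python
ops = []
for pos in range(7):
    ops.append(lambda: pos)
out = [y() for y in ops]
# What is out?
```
[6, 6, 6, 6, 6, 6, 6]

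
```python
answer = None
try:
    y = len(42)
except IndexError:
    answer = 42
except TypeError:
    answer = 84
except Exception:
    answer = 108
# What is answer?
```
84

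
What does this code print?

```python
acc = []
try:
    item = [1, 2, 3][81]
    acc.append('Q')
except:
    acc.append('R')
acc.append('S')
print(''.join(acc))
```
RS

Exception raised in try, caught by bare except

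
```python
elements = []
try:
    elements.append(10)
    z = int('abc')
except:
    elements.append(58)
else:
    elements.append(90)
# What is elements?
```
[10, 58]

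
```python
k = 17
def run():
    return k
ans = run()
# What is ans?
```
17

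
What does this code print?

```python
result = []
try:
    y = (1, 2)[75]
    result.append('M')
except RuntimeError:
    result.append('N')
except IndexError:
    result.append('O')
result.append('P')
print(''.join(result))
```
OP

IndexError is caught by its specific handler, not RuntimeError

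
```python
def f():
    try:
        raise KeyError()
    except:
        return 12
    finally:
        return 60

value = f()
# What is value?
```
60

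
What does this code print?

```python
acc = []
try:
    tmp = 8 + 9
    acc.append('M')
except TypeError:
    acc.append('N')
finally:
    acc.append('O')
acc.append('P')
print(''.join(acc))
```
MOP

finally runs after normal execution too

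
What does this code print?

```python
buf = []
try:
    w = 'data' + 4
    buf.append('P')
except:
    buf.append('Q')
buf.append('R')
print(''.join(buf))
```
QR

Exception raised in try, caught by bare except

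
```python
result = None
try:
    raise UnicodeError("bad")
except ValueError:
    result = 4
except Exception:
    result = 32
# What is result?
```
4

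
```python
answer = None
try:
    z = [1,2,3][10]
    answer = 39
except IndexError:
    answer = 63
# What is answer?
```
63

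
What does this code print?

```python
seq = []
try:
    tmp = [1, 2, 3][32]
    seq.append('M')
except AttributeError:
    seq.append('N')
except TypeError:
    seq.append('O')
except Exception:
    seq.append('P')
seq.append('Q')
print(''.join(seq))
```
PQ

IndexError not specifically caught, falls to Exception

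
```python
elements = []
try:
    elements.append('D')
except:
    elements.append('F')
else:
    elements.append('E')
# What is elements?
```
['D', 'E']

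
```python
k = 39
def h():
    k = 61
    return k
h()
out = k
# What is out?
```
39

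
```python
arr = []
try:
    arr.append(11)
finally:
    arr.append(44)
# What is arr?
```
[11, 44]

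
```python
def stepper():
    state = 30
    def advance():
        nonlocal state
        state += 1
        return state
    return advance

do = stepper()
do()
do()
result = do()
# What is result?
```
33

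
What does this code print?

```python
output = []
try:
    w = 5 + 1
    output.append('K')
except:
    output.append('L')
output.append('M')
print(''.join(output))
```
KM

No exception, try block completes normally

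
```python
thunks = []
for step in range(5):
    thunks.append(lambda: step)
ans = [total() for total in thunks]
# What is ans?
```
[4, 4, 4, 4, 4]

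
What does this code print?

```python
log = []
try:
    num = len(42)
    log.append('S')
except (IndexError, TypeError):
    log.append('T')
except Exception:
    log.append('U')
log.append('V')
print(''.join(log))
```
TV

TypeError matches tuple containing it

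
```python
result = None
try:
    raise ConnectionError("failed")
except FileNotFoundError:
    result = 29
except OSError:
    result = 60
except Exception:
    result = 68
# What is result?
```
60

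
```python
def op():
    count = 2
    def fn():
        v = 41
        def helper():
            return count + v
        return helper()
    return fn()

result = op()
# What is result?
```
43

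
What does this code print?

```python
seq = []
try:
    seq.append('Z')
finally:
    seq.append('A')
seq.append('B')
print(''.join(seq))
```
ZAB

try/finally without except, no exception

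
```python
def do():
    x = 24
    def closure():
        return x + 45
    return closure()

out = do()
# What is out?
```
69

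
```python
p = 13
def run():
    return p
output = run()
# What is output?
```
13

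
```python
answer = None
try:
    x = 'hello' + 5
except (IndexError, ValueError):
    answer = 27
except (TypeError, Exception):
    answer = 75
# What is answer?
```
75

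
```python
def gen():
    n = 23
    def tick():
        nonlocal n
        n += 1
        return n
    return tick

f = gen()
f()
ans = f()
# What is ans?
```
25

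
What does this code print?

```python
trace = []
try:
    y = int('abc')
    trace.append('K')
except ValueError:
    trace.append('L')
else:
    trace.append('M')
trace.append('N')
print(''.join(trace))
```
LN

else block skipped when exception is caught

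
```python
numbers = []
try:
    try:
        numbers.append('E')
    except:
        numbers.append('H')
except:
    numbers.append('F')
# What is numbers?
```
['E']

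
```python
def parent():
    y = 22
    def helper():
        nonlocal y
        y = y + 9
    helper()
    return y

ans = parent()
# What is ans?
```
31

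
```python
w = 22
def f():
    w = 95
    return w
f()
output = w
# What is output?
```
22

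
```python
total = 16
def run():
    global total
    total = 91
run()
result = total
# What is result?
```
91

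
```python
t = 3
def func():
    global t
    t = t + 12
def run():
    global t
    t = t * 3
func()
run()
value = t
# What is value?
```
45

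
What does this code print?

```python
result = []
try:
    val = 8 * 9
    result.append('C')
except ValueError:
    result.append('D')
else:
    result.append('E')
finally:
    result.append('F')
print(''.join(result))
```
CEF

else runs before finally when no exception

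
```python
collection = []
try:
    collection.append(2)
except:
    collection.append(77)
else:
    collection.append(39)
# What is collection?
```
[2, 39]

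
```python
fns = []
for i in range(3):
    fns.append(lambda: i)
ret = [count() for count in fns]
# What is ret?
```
[2, 2, 2]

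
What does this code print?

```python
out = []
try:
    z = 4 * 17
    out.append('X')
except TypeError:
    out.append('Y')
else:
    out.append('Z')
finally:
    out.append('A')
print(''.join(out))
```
XZA

else runs before finally when no exception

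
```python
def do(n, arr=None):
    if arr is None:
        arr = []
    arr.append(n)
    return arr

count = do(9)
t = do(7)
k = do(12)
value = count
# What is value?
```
[9]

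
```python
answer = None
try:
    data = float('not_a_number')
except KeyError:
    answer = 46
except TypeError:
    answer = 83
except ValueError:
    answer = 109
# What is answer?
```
109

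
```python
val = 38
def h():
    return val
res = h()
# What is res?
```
38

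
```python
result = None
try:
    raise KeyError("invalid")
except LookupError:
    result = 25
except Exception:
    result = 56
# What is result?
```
25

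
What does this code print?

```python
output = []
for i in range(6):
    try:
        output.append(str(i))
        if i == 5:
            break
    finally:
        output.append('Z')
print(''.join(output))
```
0Z1Z2Z3Z4Z5Z

finally runs even when breaking out of loop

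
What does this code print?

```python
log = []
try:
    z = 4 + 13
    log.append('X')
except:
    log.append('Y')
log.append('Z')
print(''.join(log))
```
XZ

No exception, try block completes normally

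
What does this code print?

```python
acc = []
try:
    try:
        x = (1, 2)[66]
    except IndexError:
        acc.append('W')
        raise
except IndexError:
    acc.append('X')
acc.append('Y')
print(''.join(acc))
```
WXY

raise without argument re-raises current exception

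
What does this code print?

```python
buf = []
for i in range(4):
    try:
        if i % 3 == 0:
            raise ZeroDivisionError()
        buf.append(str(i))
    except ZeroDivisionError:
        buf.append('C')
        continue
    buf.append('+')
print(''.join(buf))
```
C1+2+C

continue in except skips rest of loop body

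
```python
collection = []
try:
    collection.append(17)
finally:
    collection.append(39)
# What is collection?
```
[17, 39]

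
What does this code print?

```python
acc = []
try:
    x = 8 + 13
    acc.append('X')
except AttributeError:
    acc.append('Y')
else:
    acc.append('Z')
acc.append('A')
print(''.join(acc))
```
XZA

else block runs when no exception occurs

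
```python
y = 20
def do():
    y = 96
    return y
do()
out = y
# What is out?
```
20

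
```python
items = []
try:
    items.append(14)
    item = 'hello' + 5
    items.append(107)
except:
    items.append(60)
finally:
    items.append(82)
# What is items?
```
[14, 60, 82]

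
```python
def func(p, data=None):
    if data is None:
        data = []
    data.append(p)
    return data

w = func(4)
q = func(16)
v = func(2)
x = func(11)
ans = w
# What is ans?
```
[4]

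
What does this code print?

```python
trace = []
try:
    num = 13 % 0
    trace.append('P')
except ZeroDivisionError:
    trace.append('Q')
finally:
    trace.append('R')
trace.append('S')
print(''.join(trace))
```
QRS

finally always runs, even after exception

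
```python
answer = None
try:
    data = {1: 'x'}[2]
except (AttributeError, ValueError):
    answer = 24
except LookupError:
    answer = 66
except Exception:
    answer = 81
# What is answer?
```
66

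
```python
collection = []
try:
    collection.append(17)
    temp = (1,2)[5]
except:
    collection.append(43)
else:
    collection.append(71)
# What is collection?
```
[17, 43]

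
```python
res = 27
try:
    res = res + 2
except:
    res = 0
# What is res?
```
29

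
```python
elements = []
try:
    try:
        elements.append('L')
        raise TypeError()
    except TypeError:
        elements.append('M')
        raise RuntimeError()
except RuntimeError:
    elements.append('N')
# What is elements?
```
['L', 'M', 'N']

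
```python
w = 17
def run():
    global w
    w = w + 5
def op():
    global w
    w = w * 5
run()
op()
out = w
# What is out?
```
110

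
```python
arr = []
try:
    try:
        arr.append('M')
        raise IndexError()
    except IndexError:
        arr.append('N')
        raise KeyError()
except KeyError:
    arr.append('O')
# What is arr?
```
['M', 'N', 'O']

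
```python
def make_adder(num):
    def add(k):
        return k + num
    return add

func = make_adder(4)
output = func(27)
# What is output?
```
31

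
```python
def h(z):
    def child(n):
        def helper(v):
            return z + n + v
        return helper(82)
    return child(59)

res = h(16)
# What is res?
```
157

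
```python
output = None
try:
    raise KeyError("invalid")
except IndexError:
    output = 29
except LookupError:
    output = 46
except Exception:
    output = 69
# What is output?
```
46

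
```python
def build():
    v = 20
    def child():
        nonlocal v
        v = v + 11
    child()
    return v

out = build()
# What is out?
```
31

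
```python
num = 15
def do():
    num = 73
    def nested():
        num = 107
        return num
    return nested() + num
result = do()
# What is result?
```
180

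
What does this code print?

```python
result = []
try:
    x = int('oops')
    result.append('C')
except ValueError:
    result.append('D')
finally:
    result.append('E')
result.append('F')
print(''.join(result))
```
DEF

finally always runs, even after exception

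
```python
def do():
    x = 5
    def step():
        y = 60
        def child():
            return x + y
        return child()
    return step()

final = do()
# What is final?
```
65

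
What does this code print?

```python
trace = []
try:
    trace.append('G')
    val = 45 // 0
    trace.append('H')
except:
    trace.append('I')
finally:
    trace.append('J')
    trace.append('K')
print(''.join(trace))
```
GIJK

Code before exception runs, then except, then all of finally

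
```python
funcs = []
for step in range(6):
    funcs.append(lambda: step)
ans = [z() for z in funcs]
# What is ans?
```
[5, 5, 5, 5, 5, 5]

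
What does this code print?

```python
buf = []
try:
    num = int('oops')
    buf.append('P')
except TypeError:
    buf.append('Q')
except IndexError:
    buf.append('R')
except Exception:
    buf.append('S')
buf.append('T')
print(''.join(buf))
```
ST

ValueError not specifically caught, falls to Exception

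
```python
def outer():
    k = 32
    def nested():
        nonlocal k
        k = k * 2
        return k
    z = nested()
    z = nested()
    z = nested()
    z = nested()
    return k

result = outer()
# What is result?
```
512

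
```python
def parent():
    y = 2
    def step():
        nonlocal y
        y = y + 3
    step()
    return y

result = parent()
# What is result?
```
5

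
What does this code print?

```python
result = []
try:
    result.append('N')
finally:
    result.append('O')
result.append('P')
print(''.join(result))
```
NOP

try/finally without except, no exception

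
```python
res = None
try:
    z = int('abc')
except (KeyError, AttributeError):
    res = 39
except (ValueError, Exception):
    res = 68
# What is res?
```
68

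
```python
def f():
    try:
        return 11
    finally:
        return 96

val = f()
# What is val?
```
96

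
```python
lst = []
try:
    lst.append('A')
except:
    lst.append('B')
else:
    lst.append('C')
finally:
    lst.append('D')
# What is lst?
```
['A', 'C', 'D']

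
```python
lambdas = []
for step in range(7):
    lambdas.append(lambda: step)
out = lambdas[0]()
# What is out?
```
6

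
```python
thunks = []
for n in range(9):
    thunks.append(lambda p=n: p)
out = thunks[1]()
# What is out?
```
1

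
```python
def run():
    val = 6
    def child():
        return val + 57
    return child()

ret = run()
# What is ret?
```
63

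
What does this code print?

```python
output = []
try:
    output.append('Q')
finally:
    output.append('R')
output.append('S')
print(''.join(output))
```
QRS

try/finally without except, no exception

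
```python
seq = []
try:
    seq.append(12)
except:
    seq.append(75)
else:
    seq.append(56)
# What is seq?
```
[12, 56]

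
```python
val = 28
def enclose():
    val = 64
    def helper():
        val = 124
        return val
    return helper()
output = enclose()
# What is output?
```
124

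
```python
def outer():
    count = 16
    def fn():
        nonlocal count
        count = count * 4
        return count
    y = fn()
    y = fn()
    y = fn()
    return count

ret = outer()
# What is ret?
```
1024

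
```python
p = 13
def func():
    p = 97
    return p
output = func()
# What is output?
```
97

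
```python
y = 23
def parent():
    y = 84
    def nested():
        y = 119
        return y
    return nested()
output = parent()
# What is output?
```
119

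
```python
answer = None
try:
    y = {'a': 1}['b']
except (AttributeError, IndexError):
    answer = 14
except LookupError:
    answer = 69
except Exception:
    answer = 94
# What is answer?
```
69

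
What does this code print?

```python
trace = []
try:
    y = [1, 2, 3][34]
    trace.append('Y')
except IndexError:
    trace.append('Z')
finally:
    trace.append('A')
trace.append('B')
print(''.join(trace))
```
ZAB

finally always runs, even after exception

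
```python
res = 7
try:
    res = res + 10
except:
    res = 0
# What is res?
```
17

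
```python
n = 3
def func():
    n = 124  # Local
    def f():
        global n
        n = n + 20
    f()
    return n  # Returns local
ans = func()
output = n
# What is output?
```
23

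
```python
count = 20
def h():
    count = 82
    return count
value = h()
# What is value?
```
82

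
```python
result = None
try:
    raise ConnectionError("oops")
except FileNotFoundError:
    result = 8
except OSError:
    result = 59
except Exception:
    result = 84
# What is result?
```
59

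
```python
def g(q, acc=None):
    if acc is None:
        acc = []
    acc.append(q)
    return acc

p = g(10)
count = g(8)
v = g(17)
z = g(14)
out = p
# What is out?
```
[10]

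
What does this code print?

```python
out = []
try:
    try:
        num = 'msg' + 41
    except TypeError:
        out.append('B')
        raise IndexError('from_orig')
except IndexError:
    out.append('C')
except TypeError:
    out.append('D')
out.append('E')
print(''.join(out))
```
BCE

IndexError raised and caught, original TypeError not re-raised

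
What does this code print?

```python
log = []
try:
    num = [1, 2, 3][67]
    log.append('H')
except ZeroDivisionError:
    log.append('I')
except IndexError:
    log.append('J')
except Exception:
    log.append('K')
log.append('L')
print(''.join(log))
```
JL

IndexError matches before generic Exception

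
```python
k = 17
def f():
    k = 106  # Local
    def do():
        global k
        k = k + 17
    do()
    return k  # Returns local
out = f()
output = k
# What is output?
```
34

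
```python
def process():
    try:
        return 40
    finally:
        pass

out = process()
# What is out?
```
40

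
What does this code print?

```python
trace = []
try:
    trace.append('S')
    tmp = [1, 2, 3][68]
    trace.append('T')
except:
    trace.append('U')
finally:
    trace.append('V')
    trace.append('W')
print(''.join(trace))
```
SUVW

Code before exception runs, then except, then all of finally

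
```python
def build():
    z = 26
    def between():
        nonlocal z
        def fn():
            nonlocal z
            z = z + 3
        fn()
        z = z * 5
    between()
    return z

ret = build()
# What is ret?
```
145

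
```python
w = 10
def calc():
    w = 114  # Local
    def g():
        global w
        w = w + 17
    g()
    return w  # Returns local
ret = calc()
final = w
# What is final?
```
27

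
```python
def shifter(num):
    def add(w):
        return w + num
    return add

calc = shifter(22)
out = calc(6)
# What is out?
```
28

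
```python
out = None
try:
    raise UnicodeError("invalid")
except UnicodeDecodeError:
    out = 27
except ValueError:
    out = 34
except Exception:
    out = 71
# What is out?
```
34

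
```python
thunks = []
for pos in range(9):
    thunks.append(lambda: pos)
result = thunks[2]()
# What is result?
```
8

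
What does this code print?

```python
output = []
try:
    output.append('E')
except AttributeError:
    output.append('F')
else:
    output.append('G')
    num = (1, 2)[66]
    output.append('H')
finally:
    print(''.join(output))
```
EG

Try succeeds, else appends 'G', IndexError in else is uncaught, finally prints before exception propagates ('H' never appended)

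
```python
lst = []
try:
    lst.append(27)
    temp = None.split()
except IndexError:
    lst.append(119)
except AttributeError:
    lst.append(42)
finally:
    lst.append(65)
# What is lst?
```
[27, 42, 65]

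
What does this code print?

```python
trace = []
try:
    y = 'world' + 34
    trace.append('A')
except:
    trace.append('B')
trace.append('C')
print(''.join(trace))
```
BC

Exception raised in try, caught by bare except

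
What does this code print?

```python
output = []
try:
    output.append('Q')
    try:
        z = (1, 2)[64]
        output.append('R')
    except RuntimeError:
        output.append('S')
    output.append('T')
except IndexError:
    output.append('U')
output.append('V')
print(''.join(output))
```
QUV

Inner handler doesn't match, propagates to outer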